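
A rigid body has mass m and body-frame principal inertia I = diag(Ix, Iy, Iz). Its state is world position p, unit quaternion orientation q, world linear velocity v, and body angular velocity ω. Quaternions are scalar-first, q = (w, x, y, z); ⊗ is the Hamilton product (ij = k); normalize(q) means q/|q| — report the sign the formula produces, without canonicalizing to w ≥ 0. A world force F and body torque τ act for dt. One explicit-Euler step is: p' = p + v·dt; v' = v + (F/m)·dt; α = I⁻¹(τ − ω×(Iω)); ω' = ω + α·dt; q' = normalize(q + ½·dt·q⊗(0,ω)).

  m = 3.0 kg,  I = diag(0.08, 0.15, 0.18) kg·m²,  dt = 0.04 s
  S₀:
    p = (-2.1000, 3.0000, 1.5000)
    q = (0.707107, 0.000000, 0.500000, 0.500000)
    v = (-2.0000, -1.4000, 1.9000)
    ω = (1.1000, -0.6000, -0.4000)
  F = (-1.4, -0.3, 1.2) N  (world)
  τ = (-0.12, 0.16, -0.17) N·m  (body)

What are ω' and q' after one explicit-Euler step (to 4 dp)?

ω' = (1.0364, -0.5691, -0.4275)
q' = (0.7169, 0.0176, 0.5023, 0.4832)

angular accel α = (-1.5900, 0.7733, -0.6878)
ω' = ω + α·dt = (1.0364, -0.5691, -0.4275)
Hamilton product q⊗(0,ω) = (0.5000000, 0.8778177, 0.1257358, -0.8328428)
q + ½dt·q⊗(0,ω), renormalized = (0.7169, 0.0176, 0.5023, 0.4832)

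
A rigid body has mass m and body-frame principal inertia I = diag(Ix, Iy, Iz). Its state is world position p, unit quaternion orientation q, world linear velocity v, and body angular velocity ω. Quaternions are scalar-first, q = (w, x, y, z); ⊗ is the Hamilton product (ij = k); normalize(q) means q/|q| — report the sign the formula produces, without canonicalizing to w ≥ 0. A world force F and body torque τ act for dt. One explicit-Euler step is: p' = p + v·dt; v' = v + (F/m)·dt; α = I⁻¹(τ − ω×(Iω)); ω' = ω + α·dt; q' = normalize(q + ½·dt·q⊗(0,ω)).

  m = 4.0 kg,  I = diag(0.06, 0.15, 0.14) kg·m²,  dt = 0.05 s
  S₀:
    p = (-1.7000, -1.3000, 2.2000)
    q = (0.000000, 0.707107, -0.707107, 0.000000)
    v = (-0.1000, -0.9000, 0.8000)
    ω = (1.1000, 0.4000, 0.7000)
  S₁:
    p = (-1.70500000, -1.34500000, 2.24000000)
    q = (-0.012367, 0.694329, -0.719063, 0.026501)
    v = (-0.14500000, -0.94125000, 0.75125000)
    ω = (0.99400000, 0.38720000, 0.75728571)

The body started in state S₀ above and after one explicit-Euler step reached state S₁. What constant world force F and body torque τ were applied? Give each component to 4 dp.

F = (-3.6000, -3.3000, -3.9000)
τ = (-0.1300, -0.1000, 0.2000)

velocity change Δv = (-0.04500000, -0.04125000, -0.04875000)
m·(v₁−v₀)/dt = (-3.6000, -3.3000, -3.9000)
Δω = ω₁−ω₀ = (-0.10600000, -0.01280000, 0.05728571)
gyro term ω₀×Iω₀ = (-0.0028, -0.0616, 0.0396)
applied torque τ = (-0.1300, -0.1000, 0.2000)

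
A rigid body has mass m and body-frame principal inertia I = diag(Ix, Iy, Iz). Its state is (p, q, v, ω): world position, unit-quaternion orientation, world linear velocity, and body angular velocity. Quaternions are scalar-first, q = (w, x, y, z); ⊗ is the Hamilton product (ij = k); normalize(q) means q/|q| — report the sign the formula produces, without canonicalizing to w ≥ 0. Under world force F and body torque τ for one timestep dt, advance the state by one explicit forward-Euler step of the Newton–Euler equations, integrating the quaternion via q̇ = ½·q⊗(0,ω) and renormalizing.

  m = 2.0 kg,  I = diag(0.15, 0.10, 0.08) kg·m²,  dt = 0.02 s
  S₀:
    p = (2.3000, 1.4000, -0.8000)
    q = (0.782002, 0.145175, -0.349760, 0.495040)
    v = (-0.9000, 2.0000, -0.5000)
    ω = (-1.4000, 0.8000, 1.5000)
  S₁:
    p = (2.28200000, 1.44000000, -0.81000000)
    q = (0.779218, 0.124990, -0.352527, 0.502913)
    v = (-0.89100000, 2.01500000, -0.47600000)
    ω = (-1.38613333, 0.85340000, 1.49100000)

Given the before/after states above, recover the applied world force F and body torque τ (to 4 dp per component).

ω₁ − ω₀ = (0.01386667, 0.05340000, -0.00900000)
τ = I·(Δω/dt) + ω₀×(Iω₀) = (0.0800, 0.1200, 0.0200)
v₁ − v₀ = (0.00900000, 0.01500000, 0.02400000)
m·(v₁−v₀)/dt = (0.9000, 1.5000, 2.4000)

F = (0.9000, 1.5000, 2.4000)
τ = (0.0800, 0.1200, 0.0200)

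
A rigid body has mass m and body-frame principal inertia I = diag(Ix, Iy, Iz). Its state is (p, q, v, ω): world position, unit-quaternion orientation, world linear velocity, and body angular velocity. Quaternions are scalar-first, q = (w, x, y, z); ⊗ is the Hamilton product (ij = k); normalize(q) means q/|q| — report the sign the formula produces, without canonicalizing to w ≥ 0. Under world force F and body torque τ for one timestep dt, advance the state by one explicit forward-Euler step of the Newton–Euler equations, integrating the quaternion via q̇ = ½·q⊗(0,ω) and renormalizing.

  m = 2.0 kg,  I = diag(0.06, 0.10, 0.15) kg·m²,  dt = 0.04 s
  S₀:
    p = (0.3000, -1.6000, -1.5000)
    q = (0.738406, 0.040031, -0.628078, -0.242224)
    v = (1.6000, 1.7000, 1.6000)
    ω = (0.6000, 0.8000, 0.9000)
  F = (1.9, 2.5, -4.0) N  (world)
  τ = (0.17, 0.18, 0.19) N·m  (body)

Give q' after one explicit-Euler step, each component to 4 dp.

q' = (0.7521, 0.0414, -0.6197, -0.2207)

q⊗(0,ω) = (0.6964454, 0.0715526, 0.4093625, 1.0734370)
q + ½dt·q⊗(0,ω), renormalized = (0.7521, 0.0414, -0.6197, -0.2207)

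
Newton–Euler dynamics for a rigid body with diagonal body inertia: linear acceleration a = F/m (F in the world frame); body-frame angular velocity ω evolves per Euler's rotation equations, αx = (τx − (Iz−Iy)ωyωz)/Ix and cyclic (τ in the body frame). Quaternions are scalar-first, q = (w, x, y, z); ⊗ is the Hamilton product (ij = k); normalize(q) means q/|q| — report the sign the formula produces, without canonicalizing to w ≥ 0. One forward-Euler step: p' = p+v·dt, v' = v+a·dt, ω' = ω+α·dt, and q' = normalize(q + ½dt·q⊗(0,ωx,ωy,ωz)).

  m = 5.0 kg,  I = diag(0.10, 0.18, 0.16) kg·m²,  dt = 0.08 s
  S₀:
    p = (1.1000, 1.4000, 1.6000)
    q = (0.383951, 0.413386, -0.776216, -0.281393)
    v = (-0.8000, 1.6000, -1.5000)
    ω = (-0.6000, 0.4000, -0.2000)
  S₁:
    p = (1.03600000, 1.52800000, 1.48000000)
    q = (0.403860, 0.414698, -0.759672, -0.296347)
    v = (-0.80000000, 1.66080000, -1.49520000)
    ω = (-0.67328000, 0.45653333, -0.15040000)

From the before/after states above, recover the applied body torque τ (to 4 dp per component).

τ = (-0.0900, 0.1200, 0.0800)

Δω = ω₁−ω₀ = (-0.07328000, 0.05653333, 0.04960000)
I·α + gyro = (-0.0900, 0.1200, 0.0800)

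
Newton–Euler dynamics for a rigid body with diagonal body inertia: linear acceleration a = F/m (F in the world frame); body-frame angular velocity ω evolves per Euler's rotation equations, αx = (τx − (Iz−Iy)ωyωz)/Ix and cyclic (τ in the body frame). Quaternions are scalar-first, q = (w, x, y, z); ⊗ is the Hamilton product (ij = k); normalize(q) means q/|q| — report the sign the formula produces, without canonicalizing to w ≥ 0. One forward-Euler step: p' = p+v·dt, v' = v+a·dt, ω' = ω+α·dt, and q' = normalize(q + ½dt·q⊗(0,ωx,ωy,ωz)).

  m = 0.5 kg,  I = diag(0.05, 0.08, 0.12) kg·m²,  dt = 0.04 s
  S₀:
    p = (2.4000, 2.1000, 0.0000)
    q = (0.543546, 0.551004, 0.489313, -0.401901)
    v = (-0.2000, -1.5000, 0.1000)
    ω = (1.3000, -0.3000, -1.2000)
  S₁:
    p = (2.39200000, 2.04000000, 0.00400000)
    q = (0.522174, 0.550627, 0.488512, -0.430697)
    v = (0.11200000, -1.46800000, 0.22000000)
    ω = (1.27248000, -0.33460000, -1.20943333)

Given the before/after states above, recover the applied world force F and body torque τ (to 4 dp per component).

F = (3.9000, 0.4000, 1.5000)
τ = (-0.0200, 0.0400, -0.0400)

Δv = v₁−v₀ = (0.31200000, 0.03200000, 0.12000000)
F = m·Δv/dt = (3.9000, 0.4000, 1.5000)
ω₁ − ω₀ = (-0.02752000, -0.03460000, -0.00943333)
gyro term ω₀×Iω₀ = (0.0144, 0.1092, -0.0117)
I·α + gyro = (-0.0200, 0.0400, -0.0400)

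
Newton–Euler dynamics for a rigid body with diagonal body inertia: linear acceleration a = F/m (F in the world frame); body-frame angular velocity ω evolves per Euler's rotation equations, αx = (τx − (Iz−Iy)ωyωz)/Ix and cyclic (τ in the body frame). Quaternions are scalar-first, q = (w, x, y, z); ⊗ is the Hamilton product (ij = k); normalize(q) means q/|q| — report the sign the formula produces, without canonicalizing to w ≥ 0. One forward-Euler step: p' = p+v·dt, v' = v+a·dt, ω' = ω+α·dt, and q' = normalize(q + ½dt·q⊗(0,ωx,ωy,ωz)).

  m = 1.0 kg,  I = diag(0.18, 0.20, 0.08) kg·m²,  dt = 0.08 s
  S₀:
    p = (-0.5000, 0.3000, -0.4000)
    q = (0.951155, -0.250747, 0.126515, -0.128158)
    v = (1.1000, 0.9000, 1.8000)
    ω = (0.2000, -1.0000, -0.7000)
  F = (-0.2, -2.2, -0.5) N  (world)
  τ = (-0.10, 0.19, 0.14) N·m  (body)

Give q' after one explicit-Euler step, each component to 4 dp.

2q̇ = q⊗(0,ω) = (0.0869538, -0.0264875, -1.1523095, -0.4403645)
q' = normalize(q + ½dt·q⊗(0,ω)) = (0.9535, -0.2515, 0.0803, -0.1456)

q' = (0.9535, -0.2515, 0.0803, -0.1456)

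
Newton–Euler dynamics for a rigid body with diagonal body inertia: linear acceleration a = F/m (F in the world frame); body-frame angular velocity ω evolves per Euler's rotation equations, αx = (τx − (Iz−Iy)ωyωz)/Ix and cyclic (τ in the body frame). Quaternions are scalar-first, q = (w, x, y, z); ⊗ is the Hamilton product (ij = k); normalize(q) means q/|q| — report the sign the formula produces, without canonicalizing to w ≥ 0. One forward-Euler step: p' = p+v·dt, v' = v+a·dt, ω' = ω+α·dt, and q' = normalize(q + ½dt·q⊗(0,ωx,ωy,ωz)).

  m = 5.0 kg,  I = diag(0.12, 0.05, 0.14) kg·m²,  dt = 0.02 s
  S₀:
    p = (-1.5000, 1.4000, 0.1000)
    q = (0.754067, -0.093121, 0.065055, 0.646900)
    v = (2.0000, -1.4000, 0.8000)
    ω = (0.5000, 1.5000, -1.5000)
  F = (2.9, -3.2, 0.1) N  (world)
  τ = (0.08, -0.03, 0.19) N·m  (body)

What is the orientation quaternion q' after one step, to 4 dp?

q' = (0.7631, -0.1000, 0.0782, 0.6337)

2q̇ = q⊗(0,ω) = (0.9193280, -0.6908990, 1.3148690, -1.3033095)
q' = normalize(q + ½dt·q⊗(0,ω)) = (0.7631, -0.1000, 0.0782, 0.6337)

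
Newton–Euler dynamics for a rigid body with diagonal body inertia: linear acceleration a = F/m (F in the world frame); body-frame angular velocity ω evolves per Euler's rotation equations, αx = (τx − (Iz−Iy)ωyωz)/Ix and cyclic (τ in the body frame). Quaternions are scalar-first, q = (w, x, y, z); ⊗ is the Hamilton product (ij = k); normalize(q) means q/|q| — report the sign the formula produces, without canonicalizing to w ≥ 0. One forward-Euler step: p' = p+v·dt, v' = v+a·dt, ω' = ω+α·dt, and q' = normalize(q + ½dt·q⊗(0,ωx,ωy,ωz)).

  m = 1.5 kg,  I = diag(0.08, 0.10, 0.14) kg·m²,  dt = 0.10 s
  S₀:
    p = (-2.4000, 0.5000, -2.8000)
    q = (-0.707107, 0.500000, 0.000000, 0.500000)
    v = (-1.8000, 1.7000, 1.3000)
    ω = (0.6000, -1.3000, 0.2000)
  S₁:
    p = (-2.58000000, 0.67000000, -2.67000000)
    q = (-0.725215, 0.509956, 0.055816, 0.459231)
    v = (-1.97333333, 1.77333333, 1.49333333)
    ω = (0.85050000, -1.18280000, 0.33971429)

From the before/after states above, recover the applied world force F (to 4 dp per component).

F = (-2.6000, 1.1000, 2.9000)

velocity change Δv = (-0.17333333, 0.07333333, 0.19333333)
applied force F = (-2.6000, 1.1000, 2.9000)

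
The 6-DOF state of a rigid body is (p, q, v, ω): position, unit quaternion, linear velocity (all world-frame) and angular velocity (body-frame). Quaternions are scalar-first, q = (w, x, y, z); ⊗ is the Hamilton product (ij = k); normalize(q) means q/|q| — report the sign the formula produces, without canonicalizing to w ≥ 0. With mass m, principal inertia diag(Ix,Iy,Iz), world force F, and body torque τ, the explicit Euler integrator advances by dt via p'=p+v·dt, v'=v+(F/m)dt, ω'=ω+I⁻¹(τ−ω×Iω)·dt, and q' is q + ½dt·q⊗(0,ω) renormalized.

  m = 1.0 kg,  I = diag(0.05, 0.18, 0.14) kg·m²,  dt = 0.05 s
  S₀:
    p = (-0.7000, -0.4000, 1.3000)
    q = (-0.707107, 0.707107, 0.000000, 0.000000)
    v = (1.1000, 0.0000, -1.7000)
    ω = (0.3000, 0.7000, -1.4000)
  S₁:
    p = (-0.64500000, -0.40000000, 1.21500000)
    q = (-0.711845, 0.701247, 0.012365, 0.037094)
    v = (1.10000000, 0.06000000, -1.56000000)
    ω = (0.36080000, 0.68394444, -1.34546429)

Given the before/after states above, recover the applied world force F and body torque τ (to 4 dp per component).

velocity change Δv = (0.00000000, 0.06000000, 0.14000000)
F = m·Δv/dt = (0.0000, 1.2000, 2.8000)
rate change Δω = (0.06080000, -0.01605556, 0.05453571)
τ = I·(Δω/dt) + ω₀×(Iω₀) = (0.1000, -0.0200, 0.1800)

F = (0.0000, 1.2000, 2.8000)
τ = (0.1000, -0.0200, 0.1800)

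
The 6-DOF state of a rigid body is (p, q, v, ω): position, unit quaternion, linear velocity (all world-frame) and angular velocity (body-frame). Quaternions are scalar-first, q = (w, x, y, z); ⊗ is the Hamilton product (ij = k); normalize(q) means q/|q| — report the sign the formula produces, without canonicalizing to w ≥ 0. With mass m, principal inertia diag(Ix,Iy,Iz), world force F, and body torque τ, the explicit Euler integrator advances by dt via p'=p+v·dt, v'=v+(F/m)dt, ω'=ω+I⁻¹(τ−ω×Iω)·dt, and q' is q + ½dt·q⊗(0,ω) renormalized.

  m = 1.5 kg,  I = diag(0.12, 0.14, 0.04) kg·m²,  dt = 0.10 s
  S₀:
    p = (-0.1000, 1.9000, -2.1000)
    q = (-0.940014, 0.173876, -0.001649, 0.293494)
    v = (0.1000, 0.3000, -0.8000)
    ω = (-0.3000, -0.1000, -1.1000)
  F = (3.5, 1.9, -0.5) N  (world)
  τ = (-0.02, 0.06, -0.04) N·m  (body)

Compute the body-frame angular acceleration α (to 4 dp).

α = (-0.0750, 0.2400, -1.0150)

ω×(Iω) gyroscopic = (-0.0110, 0.0264, 0.0006)
angular accel α = (-0.0750, 0.2400, -1.0150)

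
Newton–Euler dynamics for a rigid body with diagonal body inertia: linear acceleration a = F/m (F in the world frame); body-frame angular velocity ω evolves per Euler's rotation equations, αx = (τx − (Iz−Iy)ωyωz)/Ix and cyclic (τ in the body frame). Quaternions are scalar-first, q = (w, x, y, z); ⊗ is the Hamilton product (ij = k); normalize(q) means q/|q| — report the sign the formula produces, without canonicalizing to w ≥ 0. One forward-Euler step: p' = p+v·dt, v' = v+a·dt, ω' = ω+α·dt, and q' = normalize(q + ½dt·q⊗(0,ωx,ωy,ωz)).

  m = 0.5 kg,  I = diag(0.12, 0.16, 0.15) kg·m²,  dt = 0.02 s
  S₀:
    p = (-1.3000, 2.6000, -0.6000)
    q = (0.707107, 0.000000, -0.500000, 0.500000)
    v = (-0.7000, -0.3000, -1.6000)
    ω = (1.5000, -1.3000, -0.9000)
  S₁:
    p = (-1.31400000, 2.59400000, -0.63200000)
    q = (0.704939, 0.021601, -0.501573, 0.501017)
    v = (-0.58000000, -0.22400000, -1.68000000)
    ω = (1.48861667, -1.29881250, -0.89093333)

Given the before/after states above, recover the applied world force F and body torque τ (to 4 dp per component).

F = (3.0000, 1.9000, -2.0000)
τ = (-0.0800, 0.0500, -0.0100)

rate change Δω = (-0.01138333, 0.00118750, 0.00906667)
τ = I·(Δω/dt) + ω₀×(Iω₀) = (-0.0800, 0.0500, -0.0100)
Δv = v₁−v₀ = (0.12000000, 0.07600000, -0.08000000)
m·(v₁−v₀)/dt = (3.0000, 1.9000, -2.0000)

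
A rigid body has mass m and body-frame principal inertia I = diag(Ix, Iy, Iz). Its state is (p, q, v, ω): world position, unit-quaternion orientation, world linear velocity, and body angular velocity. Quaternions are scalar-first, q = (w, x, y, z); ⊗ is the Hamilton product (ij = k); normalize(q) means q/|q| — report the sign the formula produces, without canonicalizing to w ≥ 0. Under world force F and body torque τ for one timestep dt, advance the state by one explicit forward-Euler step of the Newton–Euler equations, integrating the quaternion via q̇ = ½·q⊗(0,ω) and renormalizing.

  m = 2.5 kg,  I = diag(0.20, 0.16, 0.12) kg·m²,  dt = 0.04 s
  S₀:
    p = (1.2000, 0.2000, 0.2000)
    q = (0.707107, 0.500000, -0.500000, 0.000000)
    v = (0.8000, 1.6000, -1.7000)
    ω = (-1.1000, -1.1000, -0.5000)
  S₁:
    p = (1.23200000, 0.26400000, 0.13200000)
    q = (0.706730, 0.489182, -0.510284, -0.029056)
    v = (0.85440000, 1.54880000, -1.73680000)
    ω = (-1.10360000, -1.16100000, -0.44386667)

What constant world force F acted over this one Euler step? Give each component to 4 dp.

v₁ − v₀ = (0.05440000, -0.05120000, -0.03680000)
F = m·Δv/dt = (3.4000, -3.2000, -2.3000)

F = (3.4000, -3.2000, -2.3000)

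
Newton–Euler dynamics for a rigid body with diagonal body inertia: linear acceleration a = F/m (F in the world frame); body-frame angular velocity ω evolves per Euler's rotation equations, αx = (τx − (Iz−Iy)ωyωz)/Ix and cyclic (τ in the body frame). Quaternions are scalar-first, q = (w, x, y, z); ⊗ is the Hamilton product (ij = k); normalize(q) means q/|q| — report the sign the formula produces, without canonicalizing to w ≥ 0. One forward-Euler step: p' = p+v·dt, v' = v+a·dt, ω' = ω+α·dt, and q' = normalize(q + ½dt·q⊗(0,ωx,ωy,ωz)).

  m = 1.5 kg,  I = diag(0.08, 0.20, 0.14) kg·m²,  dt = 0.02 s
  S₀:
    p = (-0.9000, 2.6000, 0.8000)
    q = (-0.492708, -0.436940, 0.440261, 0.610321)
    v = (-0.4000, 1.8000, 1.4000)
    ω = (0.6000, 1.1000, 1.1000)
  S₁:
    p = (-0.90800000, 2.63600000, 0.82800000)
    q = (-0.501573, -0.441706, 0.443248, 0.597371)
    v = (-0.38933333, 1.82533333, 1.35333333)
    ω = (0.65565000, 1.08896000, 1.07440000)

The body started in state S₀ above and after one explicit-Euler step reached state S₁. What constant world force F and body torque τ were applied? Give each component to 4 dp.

F = (0.8000, 1.9000, -3.5000)
τ = (0.1500, -0.1500, -0.1000)

Δω = ω₁−ω₀ = (0.05565000, -0.01104000, -0.02560000)
precession coupling = (-0.0726, -0.0396, 0.0792)
τ = I·(Δω/dt) + ω₀×(Iω₀) = (0.1500, -0.1500, -0.1000)
velocity change Δv = (0.01066667, 0.02533333, -0.04666667)
applied force F = (0.8000, 1.9000, -3.5000)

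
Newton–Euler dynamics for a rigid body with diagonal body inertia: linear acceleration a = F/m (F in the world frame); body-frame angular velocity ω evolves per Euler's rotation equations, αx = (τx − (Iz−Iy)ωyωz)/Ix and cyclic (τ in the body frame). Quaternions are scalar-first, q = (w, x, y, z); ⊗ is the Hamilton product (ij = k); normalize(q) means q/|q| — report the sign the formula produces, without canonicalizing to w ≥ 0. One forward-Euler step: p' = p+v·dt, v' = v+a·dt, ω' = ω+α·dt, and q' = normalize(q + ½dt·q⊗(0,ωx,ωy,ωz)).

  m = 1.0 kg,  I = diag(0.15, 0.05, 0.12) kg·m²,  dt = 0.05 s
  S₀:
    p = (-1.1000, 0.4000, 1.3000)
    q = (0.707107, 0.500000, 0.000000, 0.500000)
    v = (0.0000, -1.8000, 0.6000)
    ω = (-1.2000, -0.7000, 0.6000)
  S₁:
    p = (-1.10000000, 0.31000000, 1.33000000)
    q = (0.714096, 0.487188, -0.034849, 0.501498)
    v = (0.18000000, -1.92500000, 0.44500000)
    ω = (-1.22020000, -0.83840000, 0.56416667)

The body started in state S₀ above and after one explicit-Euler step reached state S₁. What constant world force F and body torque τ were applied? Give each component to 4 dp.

F = (3.6000, -2.5000, -3.1000)
τ = (-0.0900, -0.1600, -0.1700)

Δv = v₁−v₀ = (0.18000000, -0.12500000, -0.15500000)
applied force F = (3.6000, -2.5000, -3.1000)
ω₁ − ω₀ = (-0.02020000, -0.13840000, -0.03583333)
gyro term ω₀×Iω₀ = (-0.0294, -0.0216, -0.0840)
τ = I·(Δω/dt) + ω₀×(Iω₀) = (-0.0900, -0.1600, -0.1700)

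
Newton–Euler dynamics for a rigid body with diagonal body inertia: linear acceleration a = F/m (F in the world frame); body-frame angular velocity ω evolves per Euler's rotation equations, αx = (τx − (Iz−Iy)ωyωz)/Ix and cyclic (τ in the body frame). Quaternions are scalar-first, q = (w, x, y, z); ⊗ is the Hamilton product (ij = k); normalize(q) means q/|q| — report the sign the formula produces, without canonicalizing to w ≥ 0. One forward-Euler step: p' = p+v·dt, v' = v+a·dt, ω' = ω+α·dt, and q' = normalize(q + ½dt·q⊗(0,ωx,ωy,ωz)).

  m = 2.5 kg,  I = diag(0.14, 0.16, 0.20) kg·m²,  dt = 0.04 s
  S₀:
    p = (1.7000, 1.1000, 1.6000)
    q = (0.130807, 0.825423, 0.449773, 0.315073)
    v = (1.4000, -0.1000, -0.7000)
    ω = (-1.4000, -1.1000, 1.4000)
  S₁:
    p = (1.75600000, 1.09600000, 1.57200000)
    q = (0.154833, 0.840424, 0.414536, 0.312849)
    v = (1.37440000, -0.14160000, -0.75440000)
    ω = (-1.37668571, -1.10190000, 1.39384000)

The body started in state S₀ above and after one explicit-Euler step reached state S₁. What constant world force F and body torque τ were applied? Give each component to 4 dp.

Δω = ω₁−ω₀ = (0.02331429, -0.00190000, -0.00616000)
τ = I·(Δω/dt) + ω₀×(Iω₀) = (0.0200, 0.1100, 0.0000)
v₁ − v₀ = (-0.02560000, -0.04160000, -0.05440000)
m·(v₁−v₀)/dt = (-1.6000, -2.6000, -3.4000)

F = (-1.6000, -2.6000, -3.4000)
τ = (0.0200, 0.1100, 0.0000)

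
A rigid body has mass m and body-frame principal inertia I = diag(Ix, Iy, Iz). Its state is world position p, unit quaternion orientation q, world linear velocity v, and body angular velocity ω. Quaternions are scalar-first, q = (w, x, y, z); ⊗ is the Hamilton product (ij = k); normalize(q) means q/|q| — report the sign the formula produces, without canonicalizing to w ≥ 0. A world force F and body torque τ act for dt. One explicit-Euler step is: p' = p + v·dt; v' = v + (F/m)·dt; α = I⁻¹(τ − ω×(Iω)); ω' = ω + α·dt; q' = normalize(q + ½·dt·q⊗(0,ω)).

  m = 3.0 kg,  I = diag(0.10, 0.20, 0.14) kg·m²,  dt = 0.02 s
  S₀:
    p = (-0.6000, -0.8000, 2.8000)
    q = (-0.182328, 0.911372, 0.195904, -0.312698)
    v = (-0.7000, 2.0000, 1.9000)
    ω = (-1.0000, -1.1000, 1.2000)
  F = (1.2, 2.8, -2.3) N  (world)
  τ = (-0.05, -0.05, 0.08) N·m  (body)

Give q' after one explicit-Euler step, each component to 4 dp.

q' = (-0.1673, 0.9119, 0.1901, -0.3229)

Hamilton product q⊗(0,ω) = (1.5021040, 0.0734450, -0.5803876, -1.0253988)
q + ½dt·q⊗(0,ω), renormalized = (-0.1673, 0.9119, 0.1901, -0.3229)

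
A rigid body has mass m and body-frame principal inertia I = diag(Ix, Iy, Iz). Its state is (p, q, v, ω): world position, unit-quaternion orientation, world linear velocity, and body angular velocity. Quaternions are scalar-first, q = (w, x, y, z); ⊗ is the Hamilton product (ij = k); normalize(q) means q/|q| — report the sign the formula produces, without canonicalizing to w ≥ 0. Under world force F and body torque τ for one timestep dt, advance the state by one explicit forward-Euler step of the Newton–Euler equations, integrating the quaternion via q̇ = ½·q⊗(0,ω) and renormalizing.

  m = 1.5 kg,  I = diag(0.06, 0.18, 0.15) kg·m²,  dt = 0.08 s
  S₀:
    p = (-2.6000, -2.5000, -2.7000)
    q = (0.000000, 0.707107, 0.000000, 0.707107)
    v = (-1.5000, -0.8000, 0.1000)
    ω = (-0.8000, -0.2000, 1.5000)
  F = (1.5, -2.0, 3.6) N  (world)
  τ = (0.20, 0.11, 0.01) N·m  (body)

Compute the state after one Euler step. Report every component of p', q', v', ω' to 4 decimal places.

p' = (-2.7200, -2.5640, -2.6920)
q' = (-0.0198, 0.7111, -0.0649, 0.6998)
v' = (-1.4200, -0.9067, 0.2920)
ω' = (-0.5453, -0.1991, 1.4951)

a = (1.0000, -1.3333, 2.4000)
new position p' = (-2.7200, -2.5640, -2.6920)
new velocity v' = (-1.4200, -0.9067, 0.2920)
gyro term ω×Iω = (0.0090, 0.1080, 0.0192)
angular accel α = (3.1833, 0.0111, -0.0613)
ω + α·dt = (-0.5453, -0.1991, 1.4951)
2q̇ = q⊗(0,ω) = (-0.4949749, 0.1414214, -1.6263461, -0.1414214)
updated quaternion q' = (-0.0198, 0.7111, -0.0649, 0.6998)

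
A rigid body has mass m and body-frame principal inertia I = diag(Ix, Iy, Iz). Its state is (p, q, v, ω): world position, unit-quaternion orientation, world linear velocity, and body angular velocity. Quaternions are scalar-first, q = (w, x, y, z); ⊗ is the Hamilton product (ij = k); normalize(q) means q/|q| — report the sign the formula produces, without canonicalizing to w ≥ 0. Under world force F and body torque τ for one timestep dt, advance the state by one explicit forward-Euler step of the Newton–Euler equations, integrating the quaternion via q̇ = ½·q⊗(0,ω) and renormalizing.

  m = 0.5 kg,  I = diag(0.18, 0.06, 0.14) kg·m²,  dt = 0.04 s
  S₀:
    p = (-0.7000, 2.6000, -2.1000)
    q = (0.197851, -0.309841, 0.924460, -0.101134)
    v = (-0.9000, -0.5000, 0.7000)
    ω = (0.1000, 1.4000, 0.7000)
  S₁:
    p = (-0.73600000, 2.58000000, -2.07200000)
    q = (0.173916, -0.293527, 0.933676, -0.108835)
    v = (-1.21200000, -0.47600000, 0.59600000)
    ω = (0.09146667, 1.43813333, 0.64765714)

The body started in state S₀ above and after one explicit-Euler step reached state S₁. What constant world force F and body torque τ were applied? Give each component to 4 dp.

F = (-3.9000, 0.3000, -1.3000)
τ = (0.0400, 0.0600, -0.2000)

Δv = v₁−v₀ = (-0.31200000, 0.02400000, -0.10400000)
F = m·Δv/dt = (-3.9000, 0.3000, -1.3000)
ω₁ − ω₀ = (-0.00853333, 0.03813333, -0.05234286)
gyro term ω₀×Iω₀ = (0.0784, 0.0028, -0.0168)
τ = I·(Δω/dt) + ω₀×(Iω₀) = (0.0400, 0.0600, -0.2000)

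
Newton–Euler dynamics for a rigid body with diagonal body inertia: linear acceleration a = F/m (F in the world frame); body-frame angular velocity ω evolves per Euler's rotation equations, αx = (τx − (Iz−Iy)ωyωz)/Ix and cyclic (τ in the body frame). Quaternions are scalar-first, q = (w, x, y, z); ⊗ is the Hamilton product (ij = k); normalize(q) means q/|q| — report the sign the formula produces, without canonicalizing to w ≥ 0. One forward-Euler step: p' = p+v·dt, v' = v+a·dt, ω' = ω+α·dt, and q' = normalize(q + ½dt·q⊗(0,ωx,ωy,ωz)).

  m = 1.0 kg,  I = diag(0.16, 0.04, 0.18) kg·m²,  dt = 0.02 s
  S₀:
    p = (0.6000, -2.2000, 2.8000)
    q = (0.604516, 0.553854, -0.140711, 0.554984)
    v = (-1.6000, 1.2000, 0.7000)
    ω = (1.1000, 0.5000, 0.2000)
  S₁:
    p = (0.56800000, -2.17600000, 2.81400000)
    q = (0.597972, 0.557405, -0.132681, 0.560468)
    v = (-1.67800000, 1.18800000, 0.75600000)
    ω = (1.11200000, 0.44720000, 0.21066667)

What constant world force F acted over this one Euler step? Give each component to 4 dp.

F = (-3.9000, -0.6000, 2.8000)

velocity change Δv = (-0.07800000, -0.01200000, 0.05600000)
m·(v₁−v₀)/dt = (-3.9000, -0.6000, 2.8000)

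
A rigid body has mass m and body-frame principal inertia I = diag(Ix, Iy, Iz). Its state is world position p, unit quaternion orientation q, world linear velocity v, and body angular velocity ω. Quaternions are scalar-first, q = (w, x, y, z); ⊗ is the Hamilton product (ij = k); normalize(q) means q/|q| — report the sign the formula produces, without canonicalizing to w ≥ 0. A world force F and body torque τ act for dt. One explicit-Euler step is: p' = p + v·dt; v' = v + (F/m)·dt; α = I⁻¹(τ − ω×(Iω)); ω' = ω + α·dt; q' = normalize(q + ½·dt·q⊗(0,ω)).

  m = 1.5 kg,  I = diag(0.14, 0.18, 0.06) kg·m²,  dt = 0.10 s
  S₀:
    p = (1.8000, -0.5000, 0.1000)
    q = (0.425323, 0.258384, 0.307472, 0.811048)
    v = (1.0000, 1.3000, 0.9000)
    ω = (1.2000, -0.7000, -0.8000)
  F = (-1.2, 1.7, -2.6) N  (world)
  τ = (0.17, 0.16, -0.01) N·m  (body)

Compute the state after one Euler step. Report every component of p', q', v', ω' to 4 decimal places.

p' = p + v·dt = (1.9000, -0.3700, 0.1900)
v + (F/m)dt = (0.9200, 1.4133, 0.7267)
α = I⁻¹(τ − ω×Iω) = (1.6943, 1.3156, 0.3933)
ω + α·dt = (1.3694, -0.5684, -0.7607)
q⊗(0,ω) = (0.5540080, 0.8321436, 0.8822387, -0.8900936)
q + ½dt·q⊗(0,ω), renormalized = (0.4516, 0.2990, 0.3505, 0.7641)

p' = (1.9000, -0.3700, 0.1900)
q' = (0.4516, 0.2990, 0.3505, 0.7641)
v' = (0.9200, 1.4133, 0.7267)
ω' = (1.3694, -0.5684, -0.7607)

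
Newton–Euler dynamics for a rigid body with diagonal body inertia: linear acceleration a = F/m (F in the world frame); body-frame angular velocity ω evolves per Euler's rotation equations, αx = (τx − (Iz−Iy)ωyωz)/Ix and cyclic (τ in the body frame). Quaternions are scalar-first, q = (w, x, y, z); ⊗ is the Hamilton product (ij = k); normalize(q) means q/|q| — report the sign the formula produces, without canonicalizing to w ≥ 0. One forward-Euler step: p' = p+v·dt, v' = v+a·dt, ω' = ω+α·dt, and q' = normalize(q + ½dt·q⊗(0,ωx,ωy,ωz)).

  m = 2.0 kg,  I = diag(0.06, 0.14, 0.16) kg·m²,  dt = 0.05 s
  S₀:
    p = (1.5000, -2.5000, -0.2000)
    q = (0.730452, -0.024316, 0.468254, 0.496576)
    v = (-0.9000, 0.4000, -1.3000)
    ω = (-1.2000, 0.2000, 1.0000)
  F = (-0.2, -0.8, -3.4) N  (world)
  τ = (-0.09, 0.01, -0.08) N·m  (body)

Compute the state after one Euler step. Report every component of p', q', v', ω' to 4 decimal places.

(τ − ω×Iω)/I = (-1.5667, -0.7857, -0.3800)
new body rate ω' = (-1.2783, 0.1607, 0.9810)
2q̇ = q⊗(0,ω) = (-0.6194060, -0.5076036, -0.4254848, 1.2874936)
updated quaternion q' = (0.7144, -0.0370, 0.4573, 0.5284)
p + v·dt = (1.4550, -2.4800, -0.2650)
new velocity v' = (-0.9050, 0.3800, -1.3850)

p' = (1.4550, -2.4800, -0.2650)
q' = (0.7144, -0.0370, 0.4573, 0.5284)
v' = (-0.9050, 0.3800, -1.3850)
ω' = (-1.2783, 0.1607, 0.9810)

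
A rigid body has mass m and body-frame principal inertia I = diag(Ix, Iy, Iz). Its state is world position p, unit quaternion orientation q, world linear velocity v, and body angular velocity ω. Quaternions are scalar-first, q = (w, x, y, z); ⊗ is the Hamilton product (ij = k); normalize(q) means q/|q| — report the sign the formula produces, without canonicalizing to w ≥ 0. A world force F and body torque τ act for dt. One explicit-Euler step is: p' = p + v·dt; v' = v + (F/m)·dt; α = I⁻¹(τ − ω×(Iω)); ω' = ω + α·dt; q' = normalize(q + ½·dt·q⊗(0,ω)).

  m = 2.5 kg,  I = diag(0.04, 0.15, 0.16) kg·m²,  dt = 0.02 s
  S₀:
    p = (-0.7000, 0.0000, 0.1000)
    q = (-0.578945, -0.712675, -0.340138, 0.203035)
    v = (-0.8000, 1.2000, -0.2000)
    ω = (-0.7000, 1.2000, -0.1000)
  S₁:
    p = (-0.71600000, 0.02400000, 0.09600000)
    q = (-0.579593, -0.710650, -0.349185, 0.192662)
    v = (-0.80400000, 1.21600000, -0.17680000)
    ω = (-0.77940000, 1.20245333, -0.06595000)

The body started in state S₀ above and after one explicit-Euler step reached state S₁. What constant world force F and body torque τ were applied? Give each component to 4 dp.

ω₁ − ω₀ = (-0.07940000, 0.00245333, 0.03405000)
gyro term ω₀×Iω₀ = (-0.0012, -0.0084, -0.0924)
I·α + gyro = (-0.1600, 0.0100, 0.1800)
velocity change Δv = (-0.00400000, 0.01600000, 0.02320000)
F = m·Δv/dt = (-0.5000, 2.0000, 2.9000)

F = (-0.5000, 2.0000, 2.9000)
τ = (-0.1600, 0.0100, 0.1800)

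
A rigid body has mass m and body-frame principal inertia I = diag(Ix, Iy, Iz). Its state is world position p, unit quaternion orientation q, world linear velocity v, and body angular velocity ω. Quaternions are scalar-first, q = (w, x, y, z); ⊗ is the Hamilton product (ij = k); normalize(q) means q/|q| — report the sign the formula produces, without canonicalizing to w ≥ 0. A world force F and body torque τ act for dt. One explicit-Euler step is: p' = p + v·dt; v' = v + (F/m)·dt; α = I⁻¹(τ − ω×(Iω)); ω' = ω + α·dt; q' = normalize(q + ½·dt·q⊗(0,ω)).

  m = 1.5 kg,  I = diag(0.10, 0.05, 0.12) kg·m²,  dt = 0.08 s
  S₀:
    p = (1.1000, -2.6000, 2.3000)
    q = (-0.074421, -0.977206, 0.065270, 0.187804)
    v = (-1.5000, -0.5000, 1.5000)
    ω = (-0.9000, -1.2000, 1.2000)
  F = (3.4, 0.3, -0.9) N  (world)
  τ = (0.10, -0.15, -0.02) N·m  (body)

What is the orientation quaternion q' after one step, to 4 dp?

Hamilton product q⊗(0,ω) = (-1.0265262, 0.3706677, 1.0929288, 1.1420850)
q + ½dt·q⊗(0,ω), renormalized = (-0.1151, -0.9596, 0.1087, 0.2328)

q' = (-0.1151, -0.9596, 0.1087, 0.2328)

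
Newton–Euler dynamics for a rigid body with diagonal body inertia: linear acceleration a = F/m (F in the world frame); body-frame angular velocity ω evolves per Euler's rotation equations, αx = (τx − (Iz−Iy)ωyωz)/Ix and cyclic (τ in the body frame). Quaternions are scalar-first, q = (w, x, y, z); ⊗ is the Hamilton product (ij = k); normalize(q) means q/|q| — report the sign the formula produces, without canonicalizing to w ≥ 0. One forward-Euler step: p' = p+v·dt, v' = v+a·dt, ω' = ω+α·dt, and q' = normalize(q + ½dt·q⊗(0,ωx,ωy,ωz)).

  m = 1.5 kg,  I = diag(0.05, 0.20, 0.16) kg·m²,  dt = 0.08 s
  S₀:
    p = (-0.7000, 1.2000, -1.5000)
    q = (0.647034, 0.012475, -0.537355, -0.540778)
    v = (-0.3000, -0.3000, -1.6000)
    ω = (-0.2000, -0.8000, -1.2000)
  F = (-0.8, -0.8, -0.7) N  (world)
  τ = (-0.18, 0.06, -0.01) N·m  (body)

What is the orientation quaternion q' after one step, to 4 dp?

q' = (0.6030, 0.0158, -0.5522, -0.5756)

q⊗(0,ω) = (-1.0763226, 0.0827968, -0.3945016, -0.8938918)
q' = normalize(q + ½dt·q⊗(0,ω)) = (0.6030, 0.0158, -0.5522, -0.5756)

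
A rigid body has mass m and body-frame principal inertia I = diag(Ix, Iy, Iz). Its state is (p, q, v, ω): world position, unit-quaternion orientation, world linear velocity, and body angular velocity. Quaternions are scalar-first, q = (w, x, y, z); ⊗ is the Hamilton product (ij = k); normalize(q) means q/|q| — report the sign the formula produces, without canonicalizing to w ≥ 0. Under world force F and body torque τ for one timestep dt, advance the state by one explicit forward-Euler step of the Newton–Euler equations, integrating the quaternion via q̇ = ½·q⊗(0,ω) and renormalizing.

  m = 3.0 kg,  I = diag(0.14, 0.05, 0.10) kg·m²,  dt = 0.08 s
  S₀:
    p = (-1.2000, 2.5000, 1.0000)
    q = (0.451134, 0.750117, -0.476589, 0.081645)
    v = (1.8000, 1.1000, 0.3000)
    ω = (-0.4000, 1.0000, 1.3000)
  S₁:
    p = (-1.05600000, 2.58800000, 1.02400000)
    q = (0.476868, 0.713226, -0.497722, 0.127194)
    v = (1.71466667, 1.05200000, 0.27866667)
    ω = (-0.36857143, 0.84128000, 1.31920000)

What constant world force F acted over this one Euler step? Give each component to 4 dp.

velocity change Δv = (-0.08533333, -0.04800000, -0.02133333)
applied force F = (-3.2000, -1.8000, -0.8000)

F = (-3.2000, -1.8000, -0.8000)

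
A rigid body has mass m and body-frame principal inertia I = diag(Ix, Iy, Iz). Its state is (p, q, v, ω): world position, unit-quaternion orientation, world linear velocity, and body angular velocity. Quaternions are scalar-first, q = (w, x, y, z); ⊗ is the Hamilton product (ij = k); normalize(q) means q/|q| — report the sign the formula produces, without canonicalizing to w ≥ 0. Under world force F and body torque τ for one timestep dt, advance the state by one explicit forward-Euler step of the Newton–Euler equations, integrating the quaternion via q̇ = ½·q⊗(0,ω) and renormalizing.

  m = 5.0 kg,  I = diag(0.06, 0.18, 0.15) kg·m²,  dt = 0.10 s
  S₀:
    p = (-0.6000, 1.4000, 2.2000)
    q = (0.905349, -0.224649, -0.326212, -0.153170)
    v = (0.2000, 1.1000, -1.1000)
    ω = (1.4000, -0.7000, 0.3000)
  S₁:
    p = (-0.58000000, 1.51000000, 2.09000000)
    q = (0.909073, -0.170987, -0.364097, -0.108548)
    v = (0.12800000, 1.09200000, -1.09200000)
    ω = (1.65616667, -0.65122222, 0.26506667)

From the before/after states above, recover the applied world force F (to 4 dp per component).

F = (-3.6000, -0.4000, 0.4000)

velocity change Δv = (-0.07200000, -0.00800000, 0.00800000)
F = m·Δv/dt = (-3.6000, -0.4000, 0.4000)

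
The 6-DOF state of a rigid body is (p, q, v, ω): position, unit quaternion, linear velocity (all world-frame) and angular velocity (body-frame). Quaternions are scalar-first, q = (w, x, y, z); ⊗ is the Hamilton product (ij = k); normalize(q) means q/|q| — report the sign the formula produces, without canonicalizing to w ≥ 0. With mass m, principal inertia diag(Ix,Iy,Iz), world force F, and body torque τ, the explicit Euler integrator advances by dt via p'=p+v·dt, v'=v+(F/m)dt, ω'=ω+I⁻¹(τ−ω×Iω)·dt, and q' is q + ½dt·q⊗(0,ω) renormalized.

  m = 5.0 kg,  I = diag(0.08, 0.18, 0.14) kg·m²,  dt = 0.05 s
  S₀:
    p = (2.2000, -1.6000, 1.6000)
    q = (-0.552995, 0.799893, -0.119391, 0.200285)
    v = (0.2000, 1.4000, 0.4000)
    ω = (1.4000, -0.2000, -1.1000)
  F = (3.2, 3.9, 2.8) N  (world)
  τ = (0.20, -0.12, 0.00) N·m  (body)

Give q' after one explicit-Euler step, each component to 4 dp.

q' = (-0.5755, 0.7840, -0.0875, 0.2155)

2q̇ = q⊗(0,ω) = (-0.9234149, -0.6028059, 1.2708803, 0.6154633)
updated quaternion q' = (-0.5755, 0.7840, -0.0875, 0.2155)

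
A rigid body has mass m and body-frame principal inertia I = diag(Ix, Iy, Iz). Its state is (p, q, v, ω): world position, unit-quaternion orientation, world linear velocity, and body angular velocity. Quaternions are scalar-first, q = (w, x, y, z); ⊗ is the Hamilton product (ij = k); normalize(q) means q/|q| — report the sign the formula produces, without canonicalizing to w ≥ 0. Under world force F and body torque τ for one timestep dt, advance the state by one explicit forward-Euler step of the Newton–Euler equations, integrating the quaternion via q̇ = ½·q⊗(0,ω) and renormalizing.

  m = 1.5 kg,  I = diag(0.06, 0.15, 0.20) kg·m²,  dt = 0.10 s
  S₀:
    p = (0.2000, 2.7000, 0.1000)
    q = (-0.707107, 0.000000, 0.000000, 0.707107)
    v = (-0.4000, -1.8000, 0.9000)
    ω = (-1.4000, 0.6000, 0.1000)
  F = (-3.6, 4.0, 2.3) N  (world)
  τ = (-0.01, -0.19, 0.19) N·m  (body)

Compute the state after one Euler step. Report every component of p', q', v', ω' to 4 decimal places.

p' = (0.1600, 2.5200, 0.1900)
q' = (-0.7086, 0.0282, -0.0705, 0.7015)
v' = (-0.6400, -1.5333, 1.0533)
ω' = (-1.4217, 0.4603, 0.2328)

angular accel α = (-0.2167, -1.3973, 1.3280)
new body rate ω' = (-1.4217, 0.4603, 0.2328)
q⊗(0,ω) = (-0.0707107, 0.5656856, -1.4142140, -0.0707107)
updated quaternion q' = (-0.7086, 0.0282, -0.0705, 0.7015)
p' = p + v·dt = (0.1600, 2.5200, 0.1900)
v' = v + a·dt = (-0.6400, -1.5333, 1.0533)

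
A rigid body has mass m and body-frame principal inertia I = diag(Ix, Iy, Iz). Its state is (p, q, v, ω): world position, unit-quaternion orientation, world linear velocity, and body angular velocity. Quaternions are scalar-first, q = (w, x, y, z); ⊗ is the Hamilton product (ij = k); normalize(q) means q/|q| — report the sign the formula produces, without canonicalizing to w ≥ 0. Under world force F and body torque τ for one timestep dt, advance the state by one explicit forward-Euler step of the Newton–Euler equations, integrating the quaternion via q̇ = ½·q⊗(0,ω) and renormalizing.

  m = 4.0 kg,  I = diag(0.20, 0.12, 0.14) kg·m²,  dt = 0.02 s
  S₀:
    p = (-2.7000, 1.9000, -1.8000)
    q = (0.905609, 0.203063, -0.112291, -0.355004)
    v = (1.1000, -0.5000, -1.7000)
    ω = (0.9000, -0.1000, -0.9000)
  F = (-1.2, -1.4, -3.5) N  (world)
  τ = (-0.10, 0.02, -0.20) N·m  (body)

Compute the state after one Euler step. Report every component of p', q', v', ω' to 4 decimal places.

angular accel α = (-0.5090, 0.5717, -1.4800)
ω' = ω + α·dt = (0.8898, -0.0886, -0.9296)
q⊗(0,ω) = (-0.5134894, 0.8806096, -0.2273078, -0.7342925)
q + ½dt·q⊗(0,ω), renormalized = (0.9004, 0.2119, -0.1146, -0.3623)
linear accel F/m = (-0.3000, -0.3500, -0.8750)
new position p' = (-2.6780, 1.8900, -1.8340)
v + (F/m)dt = (1.0940, -0.5070, -1.7175)

p' = (-2.6780, 1.8900, -1.8340)
q' = (0.9004, 0.2119, -0.1146, -0.3623)
v' = (1.0940, -0.5070, -1.7175)
ω' = (0.8898, -0.0886, -0.9296)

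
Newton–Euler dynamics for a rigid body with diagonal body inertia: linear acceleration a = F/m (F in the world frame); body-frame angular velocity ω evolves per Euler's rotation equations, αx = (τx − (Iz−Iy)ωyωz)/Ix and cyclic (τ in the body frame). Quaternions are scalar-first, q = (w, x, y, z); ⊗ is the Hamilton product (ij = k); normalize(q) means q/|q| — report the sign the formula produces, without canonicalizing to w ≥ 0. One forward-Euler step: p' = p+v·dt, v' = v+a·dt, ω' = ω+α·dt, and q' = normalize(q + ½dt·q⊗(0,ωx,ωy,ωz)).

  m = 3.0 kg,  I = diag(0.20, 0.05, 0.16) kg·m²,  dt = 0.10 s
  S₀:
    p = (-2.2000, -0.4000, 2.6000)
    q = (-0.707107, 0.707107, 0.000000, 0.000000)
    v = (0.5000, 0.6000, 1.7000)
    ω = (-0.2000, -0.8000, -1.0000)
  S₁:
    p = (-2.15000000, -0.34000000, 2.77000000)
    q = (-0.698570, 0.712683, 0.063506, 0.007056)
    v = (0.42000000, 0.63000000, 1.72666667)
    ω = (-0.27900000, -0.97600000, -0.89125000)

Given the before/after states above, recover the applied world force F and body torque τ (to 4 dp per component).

F = (-2.4000, 0.9000, 0.8000)
τ = (-0.0700, -0.0800, 0.1500)

v₁ − v₀ = (-0.08000000, 0.03000000, 0.02666667)
F = m·Δv/dt = (-2.4000, 0.9000, 0.8000)
ω₁ − ω₀ = (-0.07900000, -0.17600000, 0.10875000)
I·α + gyro = (-0.0700, -0.0800, 0.1500)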